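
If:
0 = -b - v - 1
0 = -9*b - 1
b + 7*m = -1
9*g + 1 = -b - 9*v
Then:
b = -1/9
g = 64/81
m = -8/63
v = -8/9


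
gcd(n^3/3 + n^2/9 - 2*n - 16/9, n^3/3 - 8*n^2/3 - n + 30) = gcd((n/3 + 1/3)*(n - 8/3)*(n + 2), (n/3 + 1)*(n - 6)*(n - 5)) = 1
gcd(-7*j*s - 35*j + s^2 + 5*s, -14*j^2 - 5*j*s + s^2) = -7*j + s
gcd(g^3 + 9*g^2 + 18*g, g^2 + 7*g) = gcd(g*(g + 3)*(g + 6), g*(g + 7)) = g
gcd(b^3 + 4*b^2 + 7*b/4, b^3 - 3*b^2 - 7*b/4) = b^2 + b/2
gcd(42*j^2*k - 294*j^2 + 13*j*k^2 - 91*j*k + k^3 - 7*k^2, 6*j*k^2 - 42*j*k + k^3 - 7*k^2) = 6*j*k - 42*j + k^2 - 7*k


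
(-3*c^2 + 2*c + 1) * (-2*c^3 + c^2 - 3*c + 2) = 6*c^5 - 7*c^4 + 9*c^3 - 11*c^2 + c + 2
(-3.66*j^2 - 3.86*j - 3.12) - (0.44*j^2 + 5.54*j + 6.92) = -4.1*j^2 - 9.4*j - 10.04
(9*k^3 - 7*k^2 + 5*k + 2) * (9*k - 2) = 81*k^4 - 81*k^3 + 59*k^2 + 8*k - 4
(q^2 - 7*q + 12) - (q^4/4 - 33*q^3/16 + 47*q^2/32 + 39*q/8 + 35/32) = -q^4/4 + 33*q^3/16 - 15*q^2/32 - 95*q/8 + 349/32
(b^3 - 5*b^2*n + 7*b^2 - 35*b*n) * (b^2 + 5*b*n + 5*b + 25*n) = b^5 + 12*b^4 - 25*b^3*n^2 + 35*b^3 - 300*b^2*n^2 - 875*b*n^2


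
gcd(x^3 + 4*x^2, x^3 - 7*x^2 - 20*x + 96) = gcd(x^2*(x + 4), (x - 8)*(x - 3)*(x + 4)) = x + 4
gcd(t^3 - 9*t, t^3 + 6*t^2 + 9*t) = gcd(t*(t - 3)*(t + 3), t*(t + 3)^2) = t^2 + 3*t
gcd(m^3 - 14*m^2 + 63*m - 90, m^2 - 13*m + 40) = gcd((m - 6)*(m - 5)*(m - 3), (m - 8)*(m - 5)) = m - 5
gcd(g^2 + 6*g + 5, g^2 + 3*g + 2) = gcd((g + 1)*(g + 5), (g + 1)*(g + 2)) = g + 1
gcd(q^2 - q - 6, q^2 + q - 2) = q + 2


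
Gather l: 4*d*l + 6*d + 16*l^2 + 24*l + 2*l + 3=6*d + 16*l^2 + l*(4*d + 26) + 3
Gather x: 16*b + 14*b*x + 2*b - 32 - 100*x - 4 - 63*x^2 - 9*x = 18*b - 63*x^2 + x*(14*b - 109) - 36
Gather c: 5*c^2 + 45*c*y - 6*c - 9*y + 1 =5*c^2 + c*(45*y - 6) - 9*y + 1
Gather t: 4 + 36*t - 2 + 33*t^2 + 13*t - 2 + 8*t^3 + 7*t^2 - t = 8*t^3 + 40*t^2 + 48*t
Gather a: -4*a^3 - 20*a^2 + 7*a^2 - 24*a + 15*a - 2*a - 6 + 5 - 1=-4*a^3 - 13*a^2 - 11*a - 2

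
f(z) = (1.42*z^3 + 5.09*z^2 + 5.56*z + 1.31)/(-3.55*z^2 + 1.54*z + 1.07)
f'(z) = (7.1*z - 1.54)*(1.42*z^3 + 5.09*z^2 + 5.56*z + 1.31)/(-3.55*z^2 + 1.54*z + 1.07)^2 + (4.26*z^2 + 10.18*z + 5.56)/(-3.55*z^2 + 1.54*z + 1.07)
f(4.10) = -3.97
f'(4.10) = -0.18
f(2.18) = -4.21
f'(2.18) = 0.85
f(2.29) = -4.12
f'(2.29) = 0.67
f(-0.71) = 0.32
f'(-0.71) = 0.90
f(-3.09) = 0.24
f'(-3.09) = -0.24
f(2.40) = -4.06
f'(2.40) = 0.53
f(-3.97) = 0.48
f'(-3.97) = -0.29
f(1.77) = -4.77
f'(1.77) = 2.15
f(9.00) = -5.50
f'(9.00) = -0.36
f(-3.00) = 0.22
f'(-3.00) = -0.23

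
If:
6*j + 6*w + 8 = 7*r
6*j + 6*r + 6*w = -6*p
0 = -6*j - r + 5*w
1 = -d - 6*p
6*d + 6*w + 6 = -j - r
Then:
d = -4331/5531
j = -1816/5531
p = -200/5531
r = 3496/5531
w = -1480/5531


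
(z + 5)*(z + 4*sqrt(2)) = z^2 + 5*z + 4*sqrt(2)*z + 20*sqrt(2)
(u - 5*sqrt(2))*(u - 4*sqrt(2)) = u^2 - 9*sqrt(2)*u + 40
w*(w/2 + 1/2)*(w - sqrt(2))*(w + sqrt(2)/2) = w^4/2 - sqrt(2)*w^3/4 + w^3/2 - w^2/2 - sqrt(2)*w^2/4 - w/2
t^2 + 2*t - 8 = (t - 2)*(t + 4)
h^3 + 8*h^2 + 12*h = h*(h + 2)*(h + 6)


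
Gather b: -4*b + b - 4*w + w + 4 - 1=-3*b - 3*w + 3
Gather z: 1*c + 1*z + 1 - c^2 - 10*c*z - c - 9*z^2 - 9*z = -c^2 - 9*z^2 + z*(-10*c - 8) + 1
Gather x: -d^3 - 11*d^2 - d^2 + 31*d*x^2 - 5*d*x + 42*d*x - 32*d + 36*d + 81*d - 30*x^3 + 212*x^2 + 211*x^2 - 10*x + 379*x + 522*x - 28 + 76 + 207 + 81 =-d^3 - 12*d^2 + 85*d - 30*x^3 + x^2*(31*d + 423) + x*(37*d + 891) + 336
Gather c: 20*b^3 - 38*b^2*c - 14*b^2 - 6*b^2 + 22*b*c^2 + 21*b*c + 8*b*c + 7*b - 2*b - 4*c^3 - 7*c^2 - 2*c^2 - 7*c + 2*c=20*b^3 - 20*b^2 + 5*b - 4*c^3 + c^2*(22*b - 9) + c*(-38*b^2 + 29*b - 5)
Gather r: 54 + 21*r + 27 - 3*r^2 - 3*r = -3*r^2 + 18*r + 81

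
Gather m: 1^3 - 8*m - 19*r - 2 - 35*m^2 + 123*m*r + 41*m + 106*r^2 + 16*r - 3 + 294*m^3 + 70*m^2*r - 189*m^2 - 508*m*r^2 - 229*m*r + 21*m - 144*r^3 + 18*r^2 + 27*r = 294*m^3 + m^2*(70*r - 224) + m*(-508*r^2 - 106*r + 54) - 144*r^3 + 124*r^2 + 24*r - 4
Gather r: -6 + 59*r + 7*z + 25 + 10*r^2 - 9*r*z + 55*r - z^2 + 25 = 10*r^2 + r*(114 - 9*z) - z^2 + 7*z + 44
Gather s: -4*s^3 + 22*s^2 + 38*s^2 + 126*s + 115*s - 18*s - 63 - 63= -4*s^3 + 60*s^2 + 223*s - 126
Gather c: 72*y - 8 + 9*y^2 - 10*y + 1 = 9*y^2 + 62*y - 7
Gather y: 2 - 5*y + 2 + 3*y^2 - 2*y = 3*y^2 - 7*y + 4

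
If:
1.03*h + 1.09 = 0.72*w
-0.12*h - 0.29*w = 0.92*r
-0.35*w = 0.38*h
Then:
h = -0.60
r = -0.13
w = 0.65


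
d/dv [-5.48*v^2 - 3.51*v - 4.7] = -10.96*v - 3.51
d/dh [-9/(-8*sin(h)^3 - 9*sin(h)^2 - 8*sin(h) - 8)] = 18*(-9*sin(h) + 6*cos(2*h) - 10)*cos(h)/(8*sin(h)^3 + 9*sin(h)^2 + 8*sin(h) + 8)^2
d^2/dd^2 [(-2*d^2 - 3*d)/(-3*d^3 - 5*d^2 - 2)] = 2*(18*d^6 + 81*d^5 + 135*d^4 - 9*d^3 - 168*d^2 - 90*d + 8)/(27*d^9 + 135*d^8 + 225*d^7 + 179*d^6 + 180*d^5 + 150*d^4 + 36*d^3 + 60*d^2 + 8)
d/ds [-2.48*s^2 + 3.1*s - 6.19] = 3.1 - 4.96*s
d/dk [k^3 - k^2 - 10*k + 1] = 3*k^2 - 2*k - 10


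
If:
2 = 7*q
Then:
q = 2/7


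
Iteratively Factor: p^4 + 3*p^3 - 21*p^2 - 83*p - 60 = (p + 3)*(p^3 - 21*p - 20) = (p - 5)*(p + 3)*(p^2 + 5*p + 4) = (p - 5)*(p + 1)*(p + 3)*(p + 4)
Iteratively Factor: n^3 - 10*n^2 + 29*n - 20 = (n - 5)*(n^2 - 5*n + 4) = (n - 5)*(n - 1)*(n - 4)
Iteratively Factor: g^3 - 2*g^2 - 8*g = (g)*(g^2 - 2*g - 8) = g*(g - 4)*(g + 2)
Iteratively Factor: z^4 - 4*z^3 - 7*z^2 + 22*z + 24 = (z - 4)*(z^3 - 7*z - 6) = (z - 4)*(z + 2)*(z^2 - 2*z - 3) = (z - 4)*(z - 3)*(z + 2)*(z + 1)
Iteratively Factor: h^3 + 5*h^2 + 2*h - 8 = (h - 1)*(h^2 + 6*h + 8) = (h - 1)*(h + 2)*(h + 4)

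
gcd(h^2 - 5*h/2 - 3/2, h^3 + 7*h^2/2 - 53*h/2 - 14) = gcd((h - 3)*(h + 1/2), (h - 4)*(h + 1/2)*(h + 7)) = h + 1/2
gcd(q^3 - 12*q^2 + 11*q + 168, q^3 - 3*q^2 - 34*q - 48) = q^2 - 5*q - 24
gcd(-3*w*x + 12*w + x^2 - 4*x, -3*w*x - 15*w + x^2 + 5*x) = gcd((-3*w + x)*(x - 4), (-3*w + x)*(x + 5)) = -3*w + x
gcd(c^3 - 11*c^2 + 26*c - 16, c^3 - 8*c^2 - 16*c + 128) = c - 8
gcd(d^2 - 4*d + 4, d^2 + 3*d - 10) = d - 2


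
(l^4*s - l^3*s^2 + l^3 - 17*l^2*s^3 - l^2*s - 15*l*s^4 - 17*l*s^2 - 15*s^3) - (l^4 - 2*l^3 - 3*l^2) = l^4*s - l^4 - l^3*s^2 + 3*l^3 - 17*l^2*s^3 - l^2*s + 3*l^2 - 15*l*s^4 - 17*l*s^2 - 15*s^3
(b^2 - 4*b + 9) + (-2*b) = b^2 - 6*b + 9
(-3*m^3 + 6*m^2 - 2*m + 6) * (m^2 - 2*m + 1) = -3*m^5 + 12*m^4 - 17*m^3 + 16*m^2 - 14*m + 6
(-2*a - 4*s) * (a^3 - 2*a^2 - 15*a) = -2*a^4 - 4*a^3*s + 4*a^3 + 8*a^2*s + 30*a^2 + 60*a*s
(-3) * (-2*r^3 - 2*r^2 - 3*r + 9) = 6*r^3 + 6*r^2 + 9*r - 27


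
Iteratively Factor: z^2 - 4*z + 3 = (z - 1)*(z - 3)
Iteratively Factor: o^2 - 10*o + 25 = (o - 5)*(o - 5)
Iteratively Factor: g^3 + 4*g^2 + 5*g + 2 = (g + 1)*(g^2 + 3*g + 2) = (g + 1)^2*(g + 2)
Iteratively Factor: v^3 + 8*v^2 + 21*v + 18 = (v + 2)*(v^2 + 6*v + 9) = (v + 2)*(v + 3)*(v + 3)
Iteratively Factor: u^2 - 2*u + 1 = (u - 1)*(u - 1)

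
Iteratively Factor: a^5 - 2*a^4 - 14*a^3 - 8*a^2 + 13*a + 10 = (a - 1)*(a^4 - a^3 - 15*a^2 - 23*a - 10) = (a - 5)*(a - 1)*(a^3 + 4*a^2 + 5*a + 2) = (a - 5)*(a - 1)*(a + 2)*(a^2 + 2*a + 1) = (a - 5)*(a - 1)*(a + 1)*(a + 2)*(a + 1)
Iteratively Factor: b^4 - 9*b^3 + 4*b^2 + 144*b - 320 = (b + 4)*(b^3 - 13*b^2 + 56*b - 80) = (b - 5)*(b + 4)*(b^2 - 8*b + 16) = (b - 5)*(b - 4)*(b + 4)*(b - 4)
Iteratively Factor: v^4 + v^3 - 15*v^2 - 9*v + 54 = (v - 3)*(v^3 + 4*v^2 - 3*v - 18) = (v - 3)*(v + 3)*(v^2 + v - 6) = (v - 3)*(v - 2)*(v + 3)*(v + 3)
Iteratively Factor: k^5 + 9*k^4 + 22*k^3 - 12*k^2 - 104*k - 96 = (k + 4)*(k^4 + 5*k^3 + 2*k^2 - 20*k - 24) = (k + 3)*(k + 4)*(k^3 + 2*k^2 - 4*k - 8) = (k - 2)*(k + 3)*(k + 4)*(k^2 + 4*k + 4) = (k - 2)*(k + 2)*(k + 3)*(k + 4)*(k + 2)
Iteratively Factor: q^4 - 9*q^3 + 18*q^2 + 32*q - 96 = (q - 4)*(q^3 - 5*q^2 - 2*q + 24) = (q - 4)*(q - 3)*(q^2 - 2*q - 8) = (q - 4)*(q - 3)*(q + 2)*(q - 4)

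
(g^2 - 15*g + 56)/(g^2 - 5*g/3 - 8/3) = 3*(-g^2 + 15*g - 56)/(-3*g^2 + 5*g + 8)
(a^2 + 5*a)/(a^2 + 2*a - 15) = a/(a - 3)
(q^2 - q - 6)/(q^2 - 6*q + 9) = (q + 2)/(q - 3)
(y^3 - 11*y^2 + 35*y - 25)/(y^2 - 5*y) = y - 6 + 5/y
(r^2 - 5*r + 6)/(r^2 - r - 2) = (r - 3)/(r + 1)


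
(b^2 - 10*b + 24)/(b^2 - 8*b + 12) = (b - 4)/(b - 2)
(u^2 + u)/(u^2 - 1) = u/(u - 1)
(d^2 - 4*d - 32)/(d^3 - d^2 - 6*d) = (-d^2 + 4*d + 32)/(d*(-d^2 + d + 6))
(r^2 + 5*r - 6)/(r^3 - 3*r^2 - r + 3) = (r + 6)/(r^2 - 2*r - 3)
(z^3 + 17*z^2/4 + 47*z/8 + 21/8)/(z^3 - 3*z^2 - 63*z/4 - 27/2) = (4*z^2 + 11*z + 7)/(2*(2*z^2 - 9*z - 18))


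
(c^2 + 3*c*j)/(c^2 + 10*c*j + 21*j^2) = c/(c + 7*j)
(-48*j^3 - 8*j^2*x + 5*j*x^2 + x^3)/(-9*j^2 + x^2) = (16*j^2 + 8*j*x + x^2)/(3*j + x)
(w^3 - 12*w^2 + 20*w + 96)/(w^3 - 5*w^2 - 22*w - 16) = (w - 6)/(w + 1)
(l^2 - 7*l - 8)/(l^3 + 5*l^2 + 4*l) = (l - 8)/(l*(l + 4))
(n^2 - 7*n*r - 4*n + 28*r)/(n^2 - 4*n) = (n - 7*r)/n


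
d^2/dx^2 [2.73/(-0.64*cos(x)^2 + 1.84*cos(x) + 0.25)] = (-4.472832*(1 - cos(x)^2)^2 + 9.644544*cos(x)^3 - 13.226304*cos(x)^2 - 18.033288*cos(x) + 23.831808)/(-0.64*cos(x)^2 + 1.84*cos(x) + 0.25)^3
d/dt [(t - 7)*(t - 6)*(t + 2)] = 3*t^2 - 22*t + 16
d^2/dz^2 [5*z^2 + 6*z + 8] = 10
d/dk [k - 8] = 1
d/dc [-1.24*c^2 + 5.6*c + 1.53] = 5.6 - 2.48*c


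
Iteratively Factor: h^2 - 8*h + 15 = (h - 3)*(h - 5)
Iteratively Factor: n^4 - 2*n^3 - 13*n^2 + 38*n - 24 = (n - 3)*(n^3 + n^2 - 10*n + 8) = (n - 3)*(n + 4)*(n^2 - 3*n + 2) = (n - 3)*(n - 2)*(n + 4)*(n - 1)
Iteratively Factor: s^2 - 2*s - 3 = (s + 1)*(s - 3)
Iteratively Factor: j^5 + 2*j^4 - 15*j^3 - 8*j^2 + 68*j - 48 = (j + 4)*(j^4 - 2*j^3 - 7*j^2 + 20*j - 12) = (j + 3)*(j + 4)*(j^3 - 5*j^2 + 8*j - 4) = (j - 1)*(j + 3)*(j + 4)*(j^2 - 4*j + 4) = (j - 2)*(j - 1)*(j + 3)*(j + 4)*(j - 2)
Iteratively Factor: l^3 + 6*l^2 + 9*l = (l + 3)*(l^2 + 3*l) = (l + 3)^2*(l)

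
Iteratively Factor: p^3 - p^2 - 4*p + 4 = (p - 2)*(p^2 + p - 2) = (p - 2)*(p + 2)*(p - 1)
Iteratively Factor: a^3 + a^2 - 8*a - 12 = (a + 2)*(a^2 - a - 6) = (a + 2)^2*(a - 3)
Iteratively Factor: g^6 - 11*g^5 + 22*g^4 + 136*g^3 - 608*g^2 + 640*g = (g + 4)*(g^5 - 15*g^4 + 82*g^3 - 192*g^2 + 160*g) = (g - 4)*(g + 4)*(g^4 - 11*g^3 + 38*g^2 - 40*g) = (g - 4)^2*(g + 4)*(g^3 - 7*g^2 + 10*g) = (g - 4)^2*(g - 2)*(g + 4)*(g^2 - 5*g) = (g - 5)*(g - 4)^2*(g - 2)*(g + 4)*(g)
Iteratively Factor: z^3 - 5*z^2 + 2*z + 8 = (z - 4)*(z^2 - z - 2) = (z - 4)*(z - 2)*(z + 1)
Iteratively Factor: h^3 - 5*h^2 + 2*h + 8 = (h + 1)*(h^2 - 6*h + 8) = (h - 4)*(h + 1)*(h - 2)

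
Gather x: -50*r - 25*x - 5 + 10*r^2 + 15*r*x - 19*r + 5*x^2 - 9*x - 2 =10*r^2 - 69*r + 5*x^2 + x*(15*r - 34) - 7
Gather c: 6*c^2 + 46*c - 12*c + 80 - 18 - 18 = 6*c^2 + 34*c + 44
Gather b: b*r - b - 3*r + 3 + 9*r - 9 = b*(r - 1) + 6*r - 6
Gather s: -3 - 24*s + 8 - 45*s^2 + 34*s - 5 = -45*s^2 + 10*s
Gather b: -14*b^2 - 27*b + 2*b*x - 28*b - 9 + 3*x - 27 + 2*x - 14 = -14*b^2 + b*(2*x - 55) + 5*x - 50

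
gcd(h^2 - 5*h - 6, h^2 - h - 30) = h - 6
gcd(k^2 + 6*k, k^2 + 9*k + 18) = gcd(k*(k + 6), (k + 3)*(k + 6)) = k + 6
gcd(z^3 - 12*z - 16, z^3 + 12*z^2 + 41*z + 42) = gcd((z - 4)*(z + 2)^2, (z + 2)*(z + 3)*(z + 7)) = z + 2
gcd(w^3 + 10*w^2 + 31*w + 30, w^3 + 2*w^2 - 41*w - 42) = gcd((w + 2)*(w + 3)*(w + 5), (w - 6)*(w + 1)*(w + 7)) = 1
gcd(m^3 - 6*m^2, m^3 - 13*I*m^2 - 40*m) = m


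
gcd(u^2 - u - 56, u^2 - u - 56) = u^2 - u - 56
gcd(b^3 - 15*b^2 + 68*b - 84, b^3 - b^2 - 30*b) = b - 6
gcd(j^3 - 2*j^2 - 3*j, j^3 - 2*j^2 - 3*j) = j^3 - 2*j^2 - 3*j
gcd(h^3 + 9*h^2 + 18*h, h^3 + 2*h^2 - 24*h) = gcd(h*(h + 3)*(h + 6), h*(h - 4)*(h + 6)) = h^2 + 6*h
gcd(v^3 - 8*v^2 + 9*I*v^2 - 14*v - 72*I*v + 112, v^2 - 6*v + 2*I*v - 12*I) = v + 2*I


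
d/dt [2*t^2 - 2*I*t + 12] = 4*t - 2*I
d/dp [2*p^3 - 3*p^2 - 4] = 6*p*(p - 1)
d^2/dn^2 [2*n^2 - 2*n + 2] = 4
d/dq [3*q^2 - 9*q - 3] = 6*q - 9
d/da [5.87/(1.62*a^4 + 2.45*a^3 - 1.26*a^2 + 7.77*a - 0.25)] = (-38.0376*a^3 - 43.1445*a^2 + 14.7924*a - 45.6099)/(1.62*a^4 + 2.45*a^3 - 1.26*a^2 + 7.77*a - 0.25)^2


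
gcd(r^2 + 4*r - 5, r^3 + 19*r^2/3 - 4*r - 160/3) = r + 5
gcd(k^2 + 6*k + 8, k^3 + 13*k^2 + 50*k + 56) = k^2 + 6*k + 8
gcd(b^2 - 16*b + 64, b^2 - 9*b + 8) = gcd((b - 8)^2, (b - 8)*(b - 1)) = b - 8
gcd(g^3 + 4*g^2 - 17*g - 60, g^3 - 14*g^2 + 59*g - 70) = 1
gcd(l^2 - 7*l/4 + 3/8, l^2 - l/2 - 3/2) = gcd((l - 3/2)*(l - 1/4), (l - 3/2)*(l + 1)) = l - 3/2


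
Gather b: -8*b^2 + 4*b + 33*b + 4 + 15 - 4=-8*b^2 + 37*b + 15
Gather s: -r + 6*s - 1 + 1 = -r + 6*s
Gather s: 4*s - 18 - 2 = 4*s - 20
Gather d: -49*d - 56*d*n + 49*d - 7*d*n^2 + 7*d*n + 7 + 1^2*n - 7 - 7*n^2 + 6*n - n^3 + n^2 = d*(-7*n^2 - 49*n) - n^3 - 6*n^2 + 7*n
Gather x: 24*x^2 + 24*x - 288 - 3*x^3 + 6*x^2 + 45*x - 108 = -3*x^3 + 30*x^2 + 69*x - 396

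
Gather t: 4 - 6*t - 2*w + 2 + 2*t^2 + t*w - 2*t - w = 2*t^2 + t*(w - 8) - 3*w + 6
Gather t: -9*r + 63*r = 54*r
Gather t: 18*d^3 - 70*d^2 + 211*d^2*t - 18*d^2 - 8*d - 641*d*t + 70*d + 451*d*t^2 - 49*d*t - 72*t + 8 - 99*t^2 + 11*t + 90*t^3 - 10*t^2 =18*d^3 - 88*d^2 + 62*d + 90*t^3 + t^2*(451*d - 109) + t*(211*d^2 - 690*d - 61) + 8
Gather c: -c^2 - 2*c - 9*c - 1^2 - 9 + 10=-c^2 - 11*c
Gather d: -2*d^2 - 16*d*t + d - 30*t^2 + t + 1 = -2*d^2 + d*(1 - 16*t) - 30*t^2 + t + 1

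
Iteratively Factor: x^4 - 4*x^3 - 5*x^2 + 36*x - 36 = (x - 2)*(x^3 - 2*x^2 - 9*x + 18) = (x - 2)^2*(x^2 - 9) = (x - 3)*(x - 2)^2*(x + 3)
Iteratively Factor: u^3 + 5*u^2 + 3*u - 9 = (u + 3)*(u^2 + 2*u - 3) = (u + 3)^2*(u - 1)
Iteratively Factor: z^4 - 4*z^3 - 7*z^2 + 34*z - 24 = (z - 4)*(z^3 - 7*z + 6) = (z - 4)*(z - 1)*(z^2 + z - 6) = (z - 4)*(z - 2)*(z - 1)*(z + 3)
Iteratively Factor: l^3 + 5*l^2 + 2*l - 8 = (l - 1)*(l^2 + 6*l + 8) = (l - 1)*(l + 2)*(l + 4)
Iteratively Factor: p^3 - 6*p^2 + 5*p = (p - 1)*(p^2 - 5*p) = p*(p - 1)*(p - 5)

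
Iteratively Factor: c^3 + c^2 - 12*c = (c - 3)*(c^2 + 4*c) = c*(c - 3)*(c + 4)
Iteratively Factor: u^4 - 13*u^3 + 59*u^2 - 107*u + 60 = (u - 5)*(u^3 - 8*u^2 + 19*u - 12) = (u - 5)*(u - 3)*(u^2 - 5*u + 4) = (u - 5)*(u - 3)*(u - 1)*(u - 4)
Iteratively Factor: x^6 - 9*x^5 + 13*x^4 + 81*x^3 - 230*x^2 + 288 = (x - 4)*(x^5 - 5*x^4 - 7*x^3 + 53*x^2 - 18*x - 72) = (x - 4)*(x - 3)*(x^4 - 2*x^3 - 13*x^2 + 14*x + 24) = (x - 4)*(x - 3)*(x + 3)*(x^3 - 5*x^2 + 2*x + 8) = (x - 4)*(x - 3)*(x - 2)*(x + 3)*(x^2 - 3*x - 4) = (x - 4)^2*(x - 3)*(x - 2)*(x + 3)*(x + 1)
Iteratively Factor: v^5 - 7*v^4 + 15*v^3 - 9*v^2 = (v)*(v^4 - 7*v^3 + 15*v^2 - 9*v) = v*(v - 3)*(v^3 - 4*v^2 + 3*v) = v^2*(v - 3)*(v^2 - 4*v + 3) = v^2*(v - 3)*(v - 1)*(v - 3)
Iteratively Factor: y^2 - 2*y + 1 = (y - 1)*(y - 1)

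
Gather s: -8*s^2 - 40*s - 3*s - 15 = -8*s^2 - 43*s - 15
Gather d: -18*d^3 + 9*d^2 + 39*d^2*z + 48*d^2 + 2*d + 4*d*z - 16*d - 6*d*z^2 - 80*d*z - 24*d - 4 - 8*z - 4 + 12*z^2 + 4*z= -18*d^3 + d^2*(39*z + 57) + d*(-6*z^2 - 76*z - 38) + 12*z^2 - 4*z - 8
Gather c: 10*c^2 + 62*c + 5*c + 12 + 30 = 10*c^2 + 67*c + 42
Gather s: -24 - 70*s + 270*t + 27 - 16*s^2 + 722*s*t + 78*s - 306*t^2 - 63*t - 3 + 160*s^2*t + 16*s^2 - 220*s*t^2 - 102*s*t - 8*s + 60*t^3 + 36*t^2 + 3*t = 160*s^2*t + s*(-220*t^2 + 620*t) + 60*t^3 - 270*t^2 + 210*t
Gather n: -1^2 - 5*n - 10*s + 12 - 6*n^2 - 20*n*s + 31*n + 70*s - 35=-6*n^2 + n*(26 - 20*s) + 60*s - 24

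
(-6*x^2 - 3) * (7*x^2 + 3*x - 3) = -42*x^4 - 18*x^3 - 3*x^2 - 9*x + 9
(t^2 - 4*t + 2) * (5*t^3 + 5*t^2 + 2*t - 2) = 5*t^5 - 15*t^4 - 8*t^3 + 12*t - 4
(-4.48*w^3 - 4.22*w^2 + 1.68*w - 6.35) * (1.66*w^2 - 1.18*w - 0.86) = -7.4368*w^5 - 1.7188*w^4 + 11.6212*w^3 - 8.8942*w^2 + 6.0482*w + 5.461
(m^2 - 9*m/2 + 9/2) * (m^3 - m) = m^5 - 9*m^4/2 + 7*m^3/2 + 9*m^2/2 - 9*m/2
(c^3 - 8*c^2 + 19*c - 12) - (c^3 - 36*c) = -8*c^2 + 55*c - 12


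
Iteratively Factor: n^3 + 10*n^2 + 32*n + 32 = (n + 4)*(n^2 + 6*n + 8) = (n + 2)*(n + 4)*(n + 4)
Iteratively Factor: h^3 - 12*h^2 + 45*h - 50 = (h - 5)*(h^2 - 7*h + 10) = (h - 5)*(h - 2)*(h - 5)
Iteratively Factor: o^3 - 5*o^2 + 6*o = (o)*(o^2 - 5*o + 6) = o*(o - 3)*(o - 2)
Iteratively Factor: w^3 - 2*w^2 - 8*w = (w - 4)*(w^2 + 2*w) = w*(w - 4)*(w + 2)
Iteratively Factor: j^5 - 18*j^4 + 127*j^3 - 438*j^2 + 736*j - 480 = (j - 5)*(j^4 - 13*j^3 + 62*j^2 - 128*j + 96) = (j - 5)*(j - 2)*(j^3 - 11*j^2 + 40*j - 48) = (j - 5)*(j - 3)*(j - 2)*(j^2 - 8*j + 16) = (j - 5)*(j - 4)*(j - 3)*(j - 2)*(j - 4)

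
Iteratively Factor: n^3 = (n)*(n^2) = n^2*(n)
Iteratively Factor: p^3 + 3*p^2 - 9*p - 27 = (p + 3)*(p^2 - 9) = (p - 3)*(p + 3)*(p + 3)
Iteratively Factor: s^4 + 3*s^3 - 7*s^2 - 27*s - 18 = (s + 2)*(s^3 + s^2 - 9*s - 9) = (s - 3)*(s + 2)*(s^2 + 4*s + 3) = (s - 3)*(s + 2)*(s + 3)*(s + 1)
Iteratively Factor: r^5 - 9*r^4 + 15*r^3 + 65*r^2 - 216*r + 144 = (r - 3)*(r^4 - 6*r^3 - 3*r^2 + 56*r - 48) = (r - 3)*(r - 1)*(r^3 - 5*r^2 - 8*r + 48) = (r - 4)*(r - 3)*(r - 1)*(r^2 - r - 12) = (r - 4)^2*(r - 3)*(r - 1)*(r + 3)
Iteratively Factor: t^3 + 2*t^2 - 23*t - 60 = (t - 5)*(t^2 + 7*t + 12) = (t - 5)*(t + 4)*(t + 3)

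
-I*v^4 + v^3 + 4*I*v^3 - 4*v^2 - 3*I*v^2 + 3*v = v*(v - 3)*(v + I)*(-I*v + I)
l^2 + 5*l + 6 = (l + 2)*(l + 3)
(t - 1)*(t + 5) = t^2 + 4*t - 5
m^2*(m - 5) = m^3 - 5*m^2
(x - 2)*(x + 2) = x^2 - 4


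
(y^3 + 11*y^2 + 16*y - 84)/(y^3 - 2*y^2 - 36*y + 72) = (y + 7)/(y - 6)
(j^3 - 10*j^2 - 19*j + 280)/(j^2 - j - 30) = (j^2 - 15*j + 56)/(j - 6)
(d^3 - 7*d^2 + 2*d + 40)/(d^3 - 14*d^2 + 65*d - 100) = (d + 2)/(d - 5)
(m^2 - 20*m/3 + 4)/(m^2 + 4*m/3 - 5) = (3*m^2 - 20*m + 12)/(3*m^2 + 4*m - 15)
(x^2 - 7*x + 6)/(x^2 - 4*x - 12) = (x - 1)/(x + 2)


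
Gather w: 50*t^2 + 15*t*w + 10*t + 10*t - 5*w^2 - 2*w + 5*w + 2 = 50*t^2 + 20*t - 5*w^2 + w*(15*t + 3) + 2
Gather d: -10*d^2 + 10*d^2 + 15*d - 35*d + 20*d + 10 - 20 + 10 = 0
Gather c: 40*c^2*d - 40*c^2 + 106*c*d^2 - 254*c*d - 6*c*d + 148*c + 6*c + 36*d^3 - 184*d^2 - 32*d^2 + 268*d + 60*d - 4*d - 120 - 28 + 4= c^2*(40*d - 40) + c*(106*d^2 - 260*d + 154) + 36*d^3 - 216*d^2 + 324*d - 144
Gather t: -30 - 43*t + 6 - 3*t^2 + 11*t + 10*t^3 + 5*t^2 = 10*t^3 + 2*t^2 - 32*t - 24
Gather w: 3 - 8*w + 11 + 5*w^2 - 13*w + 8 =5*w^2 - 21*w + 22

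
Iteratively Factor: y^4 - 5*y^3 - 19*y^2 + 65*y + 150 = (y - 5)*(y^3 - 19*y - 30) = (y - 5)^2*(y^2 + 5*y + 6) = (y - 5)^2*(y + 2)*(y + 3)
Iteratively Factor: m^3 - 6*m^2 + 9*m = (m)*(m^2 - 6*m + 9) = m*(m - 3)*(m - 3)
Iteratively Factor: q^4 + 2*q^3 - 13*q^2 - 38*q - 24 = (q + 3)*(q^3 - q^2 - 10*q - 8) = (q + 1)*(q + 3)*(q^2 - 2*q - 8) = (q + 1)*(q + 2)*(q + 3)*(q - 4)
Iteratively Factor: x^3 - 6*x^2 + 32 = (x + 2)*(x^2 - 8*x + 16) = (x - 4)*(x + 2)*(x - 4)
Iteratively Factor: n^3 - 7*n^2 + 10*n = (n)*(n^2 - 7*n + 10) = n*(n - 5)*(n - 2)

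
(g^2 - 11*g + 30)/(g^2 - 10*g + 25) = (g - 6)/(g - 5)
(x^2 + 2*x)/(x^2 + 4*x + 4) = x/(x + 2)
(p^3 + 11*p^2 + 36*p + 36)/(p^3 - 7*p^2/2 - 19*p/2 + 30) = 2*(p^2 + 8*p + 12)/(2*p^2 - 13*p + 20)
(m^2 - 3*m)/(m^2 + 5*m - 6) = m*(m - 3)/(m^2 + 5*m - 6)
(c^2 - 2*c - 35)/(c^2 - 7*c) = (c + 5)/c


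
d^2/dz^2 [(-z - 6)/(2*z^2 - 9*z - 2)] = 2*((z + 6)*(4*z - 9)^2 + 3*(2*z + 1)*(-2*z^2 + 9*z + 2))/(-2*z^2 + 9*z + 2)^3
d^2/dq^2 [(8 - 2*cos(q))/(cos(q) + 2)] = 12*(sin(q)^2 + 2*cos(q) + 1)/(cos(q) + 2)^3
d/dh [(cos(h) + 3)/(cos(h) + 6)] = -3*sin(h)/(cos(h) + 6)^2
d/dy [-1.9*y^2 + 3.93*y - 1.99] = 3.93 - 3.8*y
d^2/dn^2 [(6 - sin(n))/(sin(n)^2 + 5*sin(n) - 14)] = (sin(n)^5 - 29*sin(n)^4 - 8*sin(n)^3 - 380*sin(n)^2 - 128*sin(n) + 328)/(sin(n)^2 + 5*sin(n) - 14)^3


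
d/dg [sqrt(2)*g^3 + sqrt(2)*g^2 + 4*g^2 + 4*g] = 3*sqrt(2)*g^2 + 2*sqrt(2)*g + 8*g + 4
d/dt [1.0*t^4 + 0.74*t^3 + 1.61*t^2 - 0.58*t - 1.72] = 4.0*t^3 + 2.22*t^2 + 3.22*t - 0.58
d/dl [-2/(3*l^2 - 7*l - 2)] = 2*(6*l - 7)/(-3*l^2 + 7*l + 2)^2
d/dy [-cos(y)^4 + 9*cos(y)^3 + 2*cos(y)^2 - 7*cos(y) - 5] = (-4*sin(y)^2*cos(y) + 27*sin(y)^2 - 20)*sin(y)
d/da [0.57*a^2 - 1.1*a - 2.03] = 1.14*a - 1.1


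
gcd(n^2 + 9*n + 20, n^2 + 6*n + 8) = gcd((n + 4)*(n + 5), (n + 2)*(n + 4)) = n + 4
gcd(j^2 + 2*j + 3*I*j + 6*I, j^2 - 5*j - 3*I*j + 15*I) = 1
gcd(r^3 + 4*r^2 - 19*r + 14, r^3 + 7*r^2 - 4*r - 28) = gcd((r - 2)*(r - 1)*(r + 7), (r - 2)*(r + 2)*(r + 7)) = r^2 + 5*r - 14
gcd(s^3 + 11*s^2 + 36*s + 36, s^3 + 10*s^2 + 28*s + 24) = s^2 + 8*s + 12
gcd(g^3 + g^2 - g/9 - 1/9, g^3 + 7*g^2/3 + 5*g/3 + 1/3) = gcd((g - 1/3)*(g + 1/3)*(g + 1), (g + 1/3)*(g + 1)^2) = g^2 + 4*g/3 + 1/3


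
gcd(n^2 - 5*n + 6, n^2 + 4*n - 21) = n - 3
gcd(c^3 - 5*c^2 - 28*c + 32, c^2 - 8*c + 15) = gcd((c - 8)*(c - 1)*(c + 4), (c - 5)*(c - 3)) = 1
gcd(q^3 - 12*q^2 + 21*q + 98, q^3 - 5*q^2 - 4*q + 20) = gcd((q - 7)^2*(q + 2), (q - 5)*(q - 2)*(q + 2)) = q + 2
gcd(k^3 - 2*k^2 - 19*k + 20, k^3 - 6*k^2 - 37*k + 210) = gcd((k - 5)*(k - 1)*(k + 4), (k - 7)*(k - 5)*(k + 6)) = k - 5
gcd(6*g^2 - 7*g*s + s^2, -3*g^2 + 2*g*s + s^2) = -g + s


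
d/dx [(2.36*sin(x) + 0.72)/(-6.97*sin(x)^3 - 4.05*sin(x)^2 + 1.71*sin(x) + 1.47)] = (32.8984*sin(x)^3 + 24.6132*sin(x)^2 + 5.832*sin(x) + 2.238)*cos(x)/(48.5809*sin(x)^6 + 56.457*sin(x)^5 - 7.4349*sin(x)^4 - 34.3428*sin(x)^3 - 8.9829*sin(x)^2 + 5.0274*sin(x) + 2.1609)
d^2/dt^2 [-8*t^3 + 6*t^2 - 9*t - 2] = 12 - 48*t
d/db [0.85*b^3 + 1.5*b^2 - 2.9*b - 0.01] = 2.55*b^2 + 3.0*b - 2.9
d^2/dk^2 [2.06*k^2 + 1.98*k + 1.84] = 4.12000000000000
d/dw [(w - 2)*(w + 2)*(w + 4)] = 3*w^2 + 8*w - 4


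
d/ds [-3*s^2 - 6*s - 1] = -6*s - 6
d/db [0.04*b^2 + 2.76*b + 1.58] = 0.08*b + 2.76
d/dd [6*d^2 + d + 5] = 12*d + 1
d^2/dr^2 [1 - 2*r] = 0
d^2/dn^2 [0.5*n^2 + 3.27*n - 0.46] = 1.00000000000000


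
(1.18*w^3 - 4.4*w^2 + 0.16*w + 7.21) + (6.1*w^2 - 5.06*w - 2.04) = 1.18*w^3 + 1.7*w^2 - 4.9*w + 5.17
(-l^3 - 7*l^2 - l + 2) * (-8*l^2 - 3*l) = 8*l^5 + 59*l^4 + 29*l^3 - 13*l^2 - 6*l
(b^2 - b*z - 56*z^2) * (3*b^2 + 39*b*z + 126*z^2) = 3*b^4 + 36*b^3*z - 81*b^2*z^2 - 2310*b*z^3 - 7056*z^4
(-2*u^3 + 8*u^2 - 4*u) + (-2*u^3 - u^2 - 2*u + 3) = -4*u^3 + 7*u^2 - 6*u + 3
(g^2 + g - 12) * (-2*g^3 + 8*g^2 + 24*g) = -2*g^5 + 6*g^4 + 56*g^3 - 72*g^2 - 288*g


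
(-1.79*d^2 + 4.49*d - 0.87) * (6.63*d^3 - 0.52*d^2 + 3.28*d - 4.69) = -11.8677*d^5 + 30.6995*d^4 - 13.9741*d^3 + 23.5747*d^2 - 23.9117*d + 4.0803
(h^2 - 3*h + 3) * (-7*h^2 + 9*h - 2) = -7*h^4 + 30*h^3 - 50*h^2 + 33*h - 6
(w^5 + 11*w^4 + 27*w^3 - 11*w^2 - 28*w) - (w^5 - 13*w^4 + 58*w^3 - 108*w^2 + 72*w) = 24*w^4 - 31*w^3 + 97*w^2 - 100*w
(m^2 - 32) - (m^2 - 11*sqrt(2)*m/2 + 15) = 11*sqrt(2)*m/2 - 47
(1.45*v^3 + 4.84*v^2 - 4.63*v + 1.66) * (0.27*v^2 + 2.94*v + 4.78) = 0.3915*v^5 + 5.5698*v^4 + 19.9105*v^3 + 9.9712*v^2 - 17.251*v + 7.9348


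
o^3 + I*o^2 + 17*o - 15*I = (o - 3*I)*(o - I)*(o + 5*I)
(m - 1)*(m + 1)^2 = m^3 + m^2 - m - 1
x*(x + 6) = x^2 + 6*x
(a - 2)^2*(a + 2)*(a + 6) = a^4 + 4*a^3 - 16*a^2 - 16*a + 48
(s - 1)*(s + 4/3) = s^2 + s/3 - 4/3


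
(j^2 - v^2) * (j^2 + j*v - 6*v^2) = j^4 + j^3*v - 7*j^2*v^2 - j*v^3 + 6*v^4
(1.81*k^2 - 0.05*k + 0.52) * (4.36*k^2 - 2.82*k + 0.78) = 7.8916*k^4 - 5.3222*k^3 + 3.82*k^2 - 1.5054*k + 0.4056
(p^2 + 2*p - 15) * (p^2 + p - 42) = p^4 + 3*p^3 - 55*p^2 - 99*p + 630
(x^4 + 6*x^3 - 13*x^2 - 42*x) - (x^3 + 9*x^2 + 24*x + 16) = x^4 + 5*x^3 - 22*x^2 - 66*x - 16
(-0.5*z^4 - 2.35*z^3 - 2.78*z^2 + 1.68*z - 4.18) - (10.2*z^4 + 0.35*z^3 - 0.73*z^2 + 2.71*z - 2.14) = -10.7*z^4 - 2.7*z^3 - 2.05*z^2 - 1.03*z - 2.04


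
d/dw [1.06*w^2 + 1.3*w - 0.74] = 2.12*w + 1.3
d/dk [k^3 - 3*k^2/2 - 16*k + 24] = 3*k^2 - 3*k - 16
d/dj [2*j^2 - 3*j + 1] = 4*j - 3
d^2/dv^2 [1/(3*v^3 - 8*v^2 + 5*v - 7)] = 2*((8 - 9*v)*(3*v^3 - 8*v^2 + 5*v - 7) + (9*v^2 - 16*v + 5)^2)/(3*v^3 - 8*v^2 + 5*v - 7)^3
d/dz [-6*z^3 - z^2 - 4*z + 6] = -18*z^2 - 2*z - 4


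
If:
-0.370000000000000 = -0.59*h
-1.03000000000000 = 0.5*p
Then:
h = 0.63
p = -2.06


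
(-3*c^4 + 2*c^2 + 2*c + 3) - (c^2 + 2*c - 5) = -3*c^4 + c^2 + 8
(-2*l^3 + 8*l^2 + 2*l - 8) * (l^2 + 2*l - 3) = -2*l^5 + 4*l^4 + 24*l^3 - 28*l^2 - 22*l + 24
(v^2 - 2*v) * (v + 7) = v^3 + 5*v^2 - 14*v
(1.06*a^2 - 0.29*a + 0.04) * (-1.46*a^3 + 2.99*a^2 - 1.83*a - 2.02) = -1.5476*a^5 + 3.5928*a^4 - 2.8653*a^3 - 1.4909*a^2 + 0.5126*a - 0.0808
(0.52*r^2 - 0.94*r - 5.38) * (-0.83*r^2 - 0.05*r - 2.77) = -0.4316*r^4 + 0.7542*r^3 + 3.072*r^2 + 2.8728*r + 14.9026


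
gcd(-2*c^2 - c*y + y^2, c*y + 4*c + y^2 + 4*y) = c + y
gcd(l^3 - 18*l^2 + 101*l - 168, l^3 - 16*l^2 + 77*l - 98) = l - 7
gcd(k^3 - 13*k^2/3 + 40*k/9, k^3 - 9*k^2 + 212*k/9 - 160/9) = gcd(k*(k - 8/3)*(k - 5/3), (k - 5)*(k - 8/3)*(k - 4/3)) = k - 8/3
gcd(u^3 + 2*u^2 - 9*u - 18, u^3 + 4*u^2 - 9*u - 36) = u^2 - 9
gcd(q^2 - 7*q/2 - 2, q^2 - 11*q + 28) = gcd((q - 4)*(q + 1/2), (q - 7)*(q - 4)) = q - 4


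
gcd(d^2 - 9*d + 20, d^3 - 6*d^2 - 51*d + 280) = d - 5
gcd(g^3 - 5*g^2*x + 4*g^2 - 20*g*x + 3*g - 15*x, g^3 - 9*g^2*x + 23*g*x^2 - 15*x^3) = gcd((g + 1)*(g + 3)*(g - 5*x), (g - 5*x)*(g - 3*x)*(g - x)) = -g + 5*x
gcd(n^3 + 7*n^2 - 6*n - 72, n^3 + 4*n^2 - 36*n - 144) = n^2 + 10*n + 24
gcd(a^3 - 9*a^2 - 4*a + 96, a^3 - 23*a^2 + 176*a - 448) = a - 8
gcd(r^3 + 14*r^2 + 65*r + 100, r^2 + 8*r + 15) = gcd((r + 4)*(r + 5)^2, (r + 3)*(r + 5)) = r + 5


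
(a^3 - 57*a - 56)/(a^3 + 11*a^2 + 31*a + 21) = (a - 8)/(a + 3)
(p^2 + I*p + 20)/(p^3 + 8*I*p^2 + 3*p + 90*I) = (p - 4*I)/(p^2 + 3*I*p + 18)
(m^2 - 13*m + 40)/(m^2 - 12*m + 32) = (m - 5)/(m - 4)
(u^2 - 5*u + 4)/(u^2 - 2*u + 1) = (u - 4)/(u - 1)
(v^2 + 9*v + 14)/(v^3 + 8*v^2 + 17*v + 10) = (v + 7)/(v^2 + 6*v + 5)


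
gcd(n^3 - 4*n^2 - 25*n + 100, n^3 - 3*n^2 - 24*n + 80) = n^2 + n - 20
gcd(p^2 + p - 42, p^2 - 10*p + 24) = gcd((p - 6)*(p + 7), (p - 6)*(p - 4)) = p - 6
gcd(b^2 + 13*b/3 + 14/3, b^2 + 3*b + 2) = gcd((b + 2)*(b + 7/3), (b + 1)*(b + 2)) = b + 2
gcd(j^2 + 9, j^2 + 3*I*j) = j + 3*I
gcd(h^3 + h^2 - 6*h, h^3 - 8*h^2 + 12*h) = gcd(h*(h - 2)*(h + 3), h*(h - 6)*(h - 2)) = h^2 - 2*h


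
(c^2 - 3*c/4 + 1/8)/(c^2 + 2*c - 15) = (8*c^2 - 6*c + 1)/(8*(c^2 + 2*c - 15))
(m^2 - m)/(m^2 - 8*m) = (m - 1)/(m - 8)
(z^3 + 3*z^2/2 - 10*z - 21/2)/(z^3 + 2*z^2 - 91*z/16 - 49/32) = 16*(z^2 - 2*z - 3)/(16*z^2 - 24*z - 7)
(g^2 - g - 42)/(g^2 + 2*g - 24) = (g - 7)/(g - 4)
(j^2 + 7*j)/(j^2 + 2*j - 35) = j/(j - 5)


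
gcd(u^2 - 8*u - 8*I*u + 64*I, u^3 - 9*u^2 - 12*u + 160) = u - 8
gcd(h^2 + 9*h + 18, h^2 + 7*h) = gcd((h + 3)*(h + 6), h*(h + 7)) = 1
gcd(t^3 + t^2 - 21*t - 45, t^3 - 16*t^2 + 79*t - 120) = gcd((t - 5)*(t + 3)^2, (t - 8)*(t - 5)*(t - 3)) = t - 5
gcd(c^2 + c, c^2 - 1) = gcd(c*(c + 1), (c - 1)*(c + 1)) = c + 1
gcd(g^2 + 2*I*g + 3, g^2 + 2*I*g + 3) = g^2 + 2*I*g + 3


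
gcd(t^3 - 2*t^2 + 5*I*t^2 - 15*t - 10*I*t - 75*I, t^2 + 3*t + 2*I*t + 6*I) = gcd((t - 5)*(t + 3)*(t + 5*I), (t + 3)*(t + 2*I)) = t + 3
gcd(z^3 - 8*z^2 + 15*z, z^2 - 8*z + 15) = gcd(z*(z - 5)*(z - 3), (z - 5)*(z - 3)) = z^2 - 8*z + 15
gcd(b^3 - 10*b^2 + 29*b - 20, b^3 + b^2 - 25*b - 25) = b - 5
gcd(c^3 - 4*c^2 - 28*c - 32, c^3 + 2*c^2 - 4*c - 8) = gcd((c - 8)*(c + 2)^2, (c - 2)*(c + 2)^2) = c^2 + 4*c + 4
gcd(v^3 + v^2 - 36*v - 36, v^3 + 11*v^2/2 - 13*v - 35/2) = v + 1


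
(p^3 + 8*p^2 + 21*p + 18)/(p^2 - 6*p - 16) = (p^2 + 6*p + 9)/(p - 8)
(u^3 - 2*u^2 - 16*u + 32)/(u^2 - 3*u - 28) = (u^2 - 6*u + 8)/(u - 7)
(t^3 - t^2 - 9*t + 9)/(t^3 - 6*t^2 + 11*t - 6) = (t + 3)/(t - 2)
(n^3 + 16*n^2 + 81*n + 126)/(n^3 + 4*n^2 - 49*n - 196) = (n^2 + 9*n + 18)/(n^2 - 3*n - 28)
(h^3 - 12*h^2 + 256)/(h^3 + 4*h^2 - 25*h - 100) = (h^2 - 16*h + 64)/(h^2 - 25)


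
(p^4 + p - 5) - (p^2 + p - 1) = p^4 - p^2 - 4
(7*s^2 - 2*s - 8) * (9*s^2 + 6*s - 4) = 63*s^4 + 24*s^3 - 112*s^2 - 40*s + 32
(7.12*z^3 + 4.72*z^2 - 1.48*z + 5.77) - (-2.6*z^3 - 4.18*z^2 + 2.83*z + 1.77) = 9.72*z^3 + 8.9*z^2 - 4.31*z + 4.0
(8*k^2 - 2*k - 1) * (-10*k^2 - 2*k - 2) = -80*k^4 + 4*k^3 - 2*k^2 + 6*k + 2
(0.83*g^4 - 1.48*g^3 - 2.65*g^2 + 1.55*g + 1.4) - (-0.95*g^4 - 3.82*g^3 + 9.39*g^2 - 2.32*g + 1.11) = 1.78*g^4 + 2.34*g^3 - 12.04*g^2 + 3.87*g + 0.29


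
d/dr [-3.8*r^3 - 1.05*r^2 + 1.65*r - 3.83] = -11.4*r^2 - 2.1*r + 1.65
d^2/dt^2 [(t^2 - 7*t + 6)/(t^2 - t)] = -12/t^3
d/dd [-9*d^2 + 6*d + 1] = 6 - 18*d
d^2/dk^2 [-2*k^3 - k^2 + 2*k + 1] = -12*k - 2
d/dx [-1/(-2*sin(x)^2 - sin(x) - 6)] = -(4*sin(x) + 1)*cos(x)/(sin(x) - cos(2*x) + 7)^2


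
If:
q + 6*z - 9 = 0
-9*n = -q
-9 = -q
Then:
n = 1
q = 9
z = 0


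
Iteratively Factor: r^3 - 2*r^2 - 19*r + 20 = (r - 1)*(r^2 - r - 20) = (r - 1)*(r + 4)*(r - 5)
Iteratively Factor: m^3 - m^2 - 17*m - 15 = (m + 1)*(m^2 - 2*m - 15) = (m + 1)*(m + 3)*(m - 5)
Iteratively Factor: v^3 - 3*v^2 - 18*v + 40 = (v + 4)*(v^2 - 7*v + 10) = (v - 2)*(v + 4)*(v - 5)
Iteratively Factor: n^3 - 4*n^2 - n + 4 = (n - 1)*(n^2 - 3*n - 4) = (n - 4)*(n - 1)*(n + 1)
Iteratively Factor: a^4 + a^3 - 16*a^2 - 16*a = (a - 4)*(a^3 + 5*a^2 + 4*a) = (a - 4)*(a + 4)*(a^2 + a) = a*(a - 4)*(a + 4)*(a + 1)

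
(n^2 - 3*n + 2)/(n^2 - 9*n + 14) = (n - 1)/(n - 7)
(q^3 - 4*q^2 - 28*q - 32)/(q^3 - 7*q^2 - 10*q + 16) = (q + 2)/(q - 1)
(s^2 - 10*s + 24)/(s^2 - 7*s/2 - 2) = 2*(s - 6)/(2*s + 1)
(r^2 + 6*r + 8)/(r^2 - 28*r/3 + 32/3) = 3*(r^2 + 6*r + 8)/(3*r^2 - 28*r + 32)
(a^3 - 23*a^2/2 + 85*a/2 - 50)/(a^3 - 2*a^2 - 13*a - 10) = (a^2 - 13*a/2 + 10)/(a^2 + 3*a + 2)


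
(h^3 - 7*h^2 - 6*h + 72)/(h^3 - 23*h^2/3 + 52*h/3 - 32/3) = 3*(h^2 - 3*h - 18)/(3*h^2 - 11*h + 8)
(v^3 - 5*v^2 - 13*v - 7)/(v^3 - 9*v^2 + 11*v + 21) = (v + 1)/(v - 3)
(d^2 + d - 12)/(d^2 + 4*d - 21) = (d + 4)/(d + 7)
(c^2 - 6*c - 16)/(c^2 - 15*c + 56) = (c + 2)/(c - 7)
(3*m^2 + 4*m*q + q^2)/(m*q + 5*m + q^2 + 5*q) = (3*m + q)/(q + 5)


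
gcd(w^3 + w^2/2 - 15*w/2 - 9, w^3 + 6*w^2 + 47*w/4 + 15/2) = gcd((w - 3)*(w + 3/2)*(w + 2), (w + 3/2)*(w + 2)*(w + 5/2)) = w^2 + 7*w/2 + 3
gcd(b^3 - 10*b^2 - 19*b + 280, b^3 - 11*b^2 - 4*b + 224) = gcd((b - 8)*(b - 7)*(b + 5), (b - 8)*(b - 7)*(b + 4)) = b^2 - 15*b + 56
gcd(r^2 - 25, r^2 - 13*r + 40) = r - 5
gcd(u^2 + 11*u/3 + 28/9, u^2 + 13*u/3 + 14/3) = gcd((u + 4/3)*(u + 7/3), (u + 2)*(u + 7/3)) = u + 7/3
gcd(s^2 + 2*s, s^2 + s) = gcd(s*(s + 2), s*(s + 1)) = s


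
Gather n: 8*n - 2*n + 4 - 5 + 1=6*n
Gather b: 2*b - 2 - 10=2*b - 12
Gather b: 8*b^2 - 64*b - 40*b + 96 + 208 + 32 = 8*b^2 - 104*b + 336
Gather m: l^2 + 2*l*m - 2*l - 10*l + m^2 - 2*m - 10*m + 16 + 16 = l^2 - 12*l + m^2 + m*(2*l - 12) + 32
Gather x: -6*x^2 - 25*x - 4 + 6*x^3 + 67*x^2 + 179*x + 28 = 6*x^3 + 61*x^2 + 154*x + 24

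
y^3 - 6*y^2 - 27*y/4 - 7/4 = (y - 7)*(y + 1/2)^2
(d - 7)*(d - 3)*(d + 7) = d^3 - 3*d^2 - 49*d + 147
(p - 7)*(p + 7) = p^2 - 49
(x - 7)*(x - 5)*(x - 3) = x^3 - 15*x^2 + 71*x - 105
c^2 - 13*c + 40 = (c - 8)*(c - 5)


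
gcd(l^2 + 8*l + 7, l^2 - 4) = 1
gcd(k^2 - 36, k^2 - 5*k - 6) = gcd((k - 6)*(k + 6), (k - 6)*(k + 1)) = k - 6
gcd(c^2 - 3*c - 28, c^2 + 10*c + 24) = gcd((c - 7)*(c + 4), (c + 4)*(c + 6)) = c + 4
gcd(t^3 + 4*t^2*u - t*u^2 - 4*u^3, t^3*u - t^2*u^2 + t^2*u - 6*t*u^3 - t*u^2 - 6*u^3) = 1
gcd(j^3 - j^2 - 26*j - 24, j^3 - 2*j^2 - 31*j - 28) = j^2 + 5*j + 4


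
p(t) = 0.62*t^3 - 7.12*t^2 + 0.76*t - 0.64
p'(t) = 1.86*t^2 - 14.24*t + 0.76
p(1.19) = -8.77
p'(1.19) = -13.55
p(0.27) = -0.94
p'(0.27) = -2.95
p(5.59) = -110.58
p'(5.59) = -20.72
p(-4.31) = -185.82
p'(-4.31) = 96.69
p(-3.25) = -99.60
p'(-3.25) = 66.69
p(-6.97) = -561.77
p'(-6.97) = 190.37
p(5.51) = -108.90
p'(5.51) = -21.23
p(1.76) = -17.98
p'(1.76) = -18.54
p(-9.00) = -1036.18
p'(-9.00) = 279.58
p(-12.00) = -2106.40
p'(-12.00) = 439.48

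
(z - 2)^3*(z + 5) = z^4 - z^3 - 18*z^2 + 52*z - 40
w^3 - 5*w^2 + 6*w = w*(w - 3)*(w - 2)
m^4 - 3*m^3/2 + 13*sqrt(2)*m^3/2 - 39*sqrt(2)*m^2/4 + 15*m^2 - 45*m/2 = m*(m - 3/2)*(m + 3*sqrt(2)/2)*(m + 5*sqrt(2))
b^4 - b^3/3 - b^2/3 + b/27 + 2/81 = (b - 2/3)*(b - 1/3)*(b + 1/3)^2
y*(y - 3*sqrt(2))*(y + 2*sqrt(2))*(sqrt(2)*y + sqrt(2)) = sqrt(2)*y^4 - 2*y^3 + sqrt(2)*y^3 - 12*sqrt(2)*y^2 - 2*y^2 - 12*sqrt(2)*y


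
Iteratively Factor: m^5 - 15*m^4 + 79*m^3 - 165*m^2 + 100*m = (m - 1)*(m^4 - 14*m^3 + 65*m^2 - 100*m) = (m - 4)*(m - 1)*(m^3 - 10*m^2 + 25*m) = m*(m - 4)*(m - 1)*(m^2 - 10*m + 25) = m*(m - 5)*(m - 4)*(m - 1)*(m - 5)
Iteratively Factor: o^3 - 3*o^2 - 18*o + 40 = (o + 4)*(o^2 - 7*o + 10) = (o - 2)*(o + 4)*(o - 5)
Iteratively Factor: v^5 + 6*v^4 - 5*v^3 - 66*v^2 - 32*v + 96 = (v - 1)*(v^4 + 7*v^3 + 2*v^2 - 64*v - 96) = (v - 3)*(v - 1)*(v^3 + 10*v^2 + 32*v + 32) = (v - 3)*(v - 1)*(v + 2)*(v^2 + 8*v + 16) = (v - 3)*(v - 1)*(v + 2)*(v + 4)*(v + 4)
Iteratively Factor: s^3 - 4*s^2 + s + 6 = (s - 2)*(s^2 - 2*s - 3) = (s - 2)*(s + 1)*(s - 3)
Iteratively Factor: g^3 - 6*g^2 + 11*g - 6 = (g - 3)*(g^2 - 3*g + 2) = (g - 3)*(g - 1)*(g - 2)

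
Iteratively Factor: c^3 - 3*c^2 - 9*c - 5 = (c + 1)*(c^2 - 4*c - 5) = (c - 5)*(c + 1)*(c + 1)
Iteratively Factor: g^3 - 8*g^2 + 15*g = (g - 3)*(g^2 - 5*g) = (g - 5)*(g - 3)*(g)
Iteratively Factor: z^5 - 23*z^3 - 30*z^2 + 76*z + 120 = (z + 2)*(z^4 - 2*z^3 - 19*z^2 + 8*z + 60) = (z - 5)*(z + 2)*(z^3 + 3*z^2 - 4*z - 12) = (z - 5)*(z + 2)*(z + 3)*(z^2 - 4) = (z - 5)*(z + 2)^2*(z + 3)*(z - 2)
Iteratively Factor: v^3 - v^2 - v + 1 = (v + 1)*(v^2 - 2*v + 1) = (v - 1)*(v + 1)*(v - 1)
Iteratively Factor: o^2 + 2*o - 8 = (o - 2)*(o + 4)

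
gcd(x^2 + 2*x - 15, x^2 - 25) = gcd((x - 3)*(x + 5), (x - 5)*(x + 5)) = x + 5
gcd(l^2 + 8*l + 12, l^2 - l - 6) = l + 2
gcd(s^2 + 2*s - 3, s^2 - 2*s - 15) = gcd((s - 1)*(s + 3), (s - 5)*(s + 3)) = s + 3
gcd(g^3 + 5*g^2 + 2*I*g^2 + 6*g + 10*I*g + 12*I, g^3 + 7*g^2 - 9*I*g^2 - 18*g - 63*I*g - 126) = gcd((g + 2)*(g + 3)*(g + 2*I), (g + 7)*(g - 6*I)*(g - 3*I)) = 1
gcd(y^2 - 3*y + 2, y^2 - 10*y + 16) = y - 2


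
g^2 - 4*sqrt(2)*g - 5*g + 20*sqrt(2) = (g - 5)*(g - 4*sqrt(2))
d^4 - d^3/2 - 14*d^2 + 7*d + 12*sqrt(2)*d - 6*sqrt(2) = (d - 1/2)*(d - 2*sqrt(2))*(d - sqrt(2))*(d + 3*sqrt(2))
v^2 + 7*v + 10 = (v + 2)*(v + 5)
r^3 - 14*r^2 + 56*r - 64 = (r - 8)*(r - 4)*(r - 2)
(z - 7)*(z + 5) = z^2 - 2*z - 35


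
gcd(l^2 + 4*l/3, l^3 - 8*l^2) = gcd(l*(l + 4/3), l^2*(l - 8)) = l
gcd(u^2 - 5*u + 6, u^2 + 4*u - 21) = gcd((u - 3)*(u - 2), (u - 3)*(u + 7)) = u - 3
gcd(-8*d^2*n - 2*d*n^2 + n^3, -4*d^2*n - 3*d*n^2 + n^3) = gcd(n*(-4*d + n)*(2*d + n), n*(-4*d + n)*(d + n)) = 4*d*n - n^2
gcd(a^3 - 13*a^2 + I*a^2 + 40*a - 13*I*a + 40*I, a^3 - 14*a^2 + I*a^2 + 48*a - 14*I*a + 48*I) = a^2 + a*(-8 + I) - 8*I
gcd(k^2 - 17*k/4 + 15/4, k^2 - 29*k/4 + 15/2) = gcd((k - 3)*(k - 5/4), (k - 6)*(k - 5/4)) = k - 5/4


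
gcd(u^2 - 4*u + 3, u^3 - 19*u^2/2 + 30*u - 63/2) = u - 3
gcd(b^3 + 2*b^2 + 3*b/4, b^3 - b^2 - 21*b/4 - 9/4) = b^2 + 2*b + 3/4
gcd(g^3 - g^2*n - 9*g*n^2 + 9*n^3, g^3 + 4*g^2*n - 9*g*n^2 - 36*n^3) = g^2 - 9*n^2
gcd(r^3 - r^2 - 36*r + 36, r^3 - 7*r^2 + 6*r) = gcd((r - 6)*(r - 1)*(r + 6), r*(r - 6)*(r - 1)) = r^2 - 7*r + 6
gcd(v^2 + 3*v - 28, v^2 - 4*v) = v - 4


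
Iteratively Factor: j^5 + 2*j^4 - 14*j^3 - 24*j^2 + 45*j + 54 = (j + 1)*(j^4 + j^3 - 15*j^2 - 9*j + 54) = (j + 1)*(j + 3)*(j^3 - 2*j^2 - 9*j + 18) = (j - 2)*(j + 1)*(j + 3)*(j^2 - 9) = (j - 3)*(j - 2)*(j + 1)*(j + 3)*(j + 3)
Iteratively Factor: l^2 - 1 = (l - 1)*(l + 1)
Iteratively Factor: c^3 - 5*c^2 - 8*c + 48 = (c + 3)*(c^2 - 8*c + 16) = (c - 4)*(c + 3)*(c - 4)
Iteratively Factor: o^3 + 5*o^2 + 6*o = (o)*(o^2 + 5*o + 6) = o*(o + 2)*(o + 3)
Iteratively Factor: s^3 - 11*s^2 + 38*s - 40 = (s - 2)*(s^2 - 9*s + 20) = (s - 5)*(s - 2)*(s - 4)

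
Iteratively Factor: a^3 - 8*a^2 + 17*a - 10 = (a - 5)*(a^2 - 3*a + 2) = (a - 5)*(a - 2)*(a - 1)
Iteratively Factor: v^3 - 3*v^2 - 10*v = (v)*(v^2 - 3*v - 10) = v*(v + 2)*(v - 5)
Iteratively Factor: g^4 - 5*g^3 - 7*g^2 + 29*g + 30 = (g + 1)*(g^3 - 6*g^2 - g + 30) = (g - 5)*(g + 1)*(g^2 - g - 6) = (g - 5)*(g + 1)*(g + 2)*(g - 3)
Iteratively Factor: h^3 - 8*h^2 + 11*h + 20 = (h + 1)*(h^2 - 9*h + 20) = (h - 4)*(h + 1)*(h - 5)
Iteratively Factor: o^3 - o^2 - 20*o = (o - 5)*(o^2 + 4*o) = (o - 5)*(o + 4)*(o)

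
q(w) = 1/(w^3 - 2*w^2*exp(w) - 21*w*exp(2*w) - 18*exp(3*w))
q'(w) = (2*w^2*exp(w) - 3*w^2 + 42*w*exp(2*w) + 4*w*exp(w) + 54*exp(3*w) + 21*exp(2*w))/(w^3 - 2*w^2*exp(w) - 21*w*exp(2*w) - 18*exp(3*w))^2 = (2*w^2*exp(w) - 3*w^2 + 42*w*exp(2*w) + 4*w*exp(w) + 54*exp(3*w) + 21*exp(2*w))/(-w^3 + 2*w^2*exp(w) + 21*w*exp(2*w) + 18*exp(3*w))^2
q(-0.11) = -0.09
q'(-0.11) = 0.42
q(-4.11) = -0.01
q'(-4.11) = -0.01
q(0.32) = -0.02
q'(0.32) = 0.06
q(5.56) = -0.00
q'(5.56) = 0.00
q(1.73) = -0.00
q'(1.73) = 0.00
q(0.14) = -0.03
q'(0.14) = 0.12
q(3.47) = -0.00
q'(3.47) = 0.00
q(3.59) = -0.00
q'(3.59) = 0.00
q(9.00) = 0.00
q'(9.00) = 0.00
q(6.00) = 0.00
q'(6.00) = 0.00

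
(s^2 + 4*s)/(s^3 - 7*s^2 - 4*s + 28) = s*(s + 4)/(s^3 - 7*s^2 - 4*s + 28)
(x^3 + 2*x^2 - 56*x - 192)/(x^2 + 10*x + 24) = x - 8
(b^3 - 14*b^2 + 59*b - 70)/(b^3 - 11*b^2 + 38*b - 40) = (b - 7)/(b - 4)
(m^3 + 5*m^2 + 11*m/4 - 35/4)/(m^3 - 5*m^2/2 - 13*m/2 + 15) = (2*m^2 + 5*m - 7)/(2*(m^2 - 5*m + 6))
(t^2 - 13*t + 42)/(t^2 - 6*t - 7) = (t - 6)/(t + 1)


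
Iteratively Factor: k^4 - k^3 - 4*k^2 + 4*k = (k)*(k^3 - k^2 - 4*k + 4) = k*(k - 2)*(k^2 + k - 2) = k*(k - 2)*(k - 1)*(k + 2)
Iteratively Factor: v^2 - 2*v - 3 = (v + 1)*(v - 3)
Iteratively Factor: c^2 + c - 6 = (c - 2)*(c + 3)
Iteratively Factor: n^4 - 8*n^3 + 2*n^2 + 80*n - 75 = (n - 5)*(n^3 - 3*n^2 - 13*n + 15) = (n - 5)*(n + 3)*(n^2 - 6*n + 5) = (n - 5)*(n - 1)*(n + 3)*(n - 5)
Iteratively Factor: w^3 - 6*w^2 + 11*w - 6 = (w - 3)*(w^2 - 3*w + 2) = (w - 3)*(w - 2)*(w - 1)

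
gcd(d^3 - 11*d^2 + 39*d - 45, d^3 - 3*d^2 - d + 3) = d - 3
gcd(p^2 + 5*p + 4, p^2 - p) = 1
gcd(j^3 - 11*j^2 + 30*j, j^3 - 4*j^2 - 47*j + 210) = j^2 - 11*j + 30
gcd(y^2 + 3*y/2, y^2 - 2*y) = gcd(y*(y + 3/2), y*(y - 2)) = y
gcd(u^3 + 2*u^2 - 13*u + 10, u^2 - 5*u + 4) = u - 1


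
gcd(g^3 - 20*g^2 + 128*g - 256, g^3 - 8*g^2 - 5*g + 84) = g - 4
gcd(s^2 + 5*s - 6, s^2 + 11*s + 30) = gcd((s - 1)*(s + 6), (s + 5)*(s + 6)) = s + 6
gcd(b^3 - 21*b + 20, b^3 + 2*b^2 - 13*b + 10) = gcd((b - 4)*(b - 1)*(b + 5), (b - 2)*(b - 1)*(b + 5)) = b^2 + 4*b - 5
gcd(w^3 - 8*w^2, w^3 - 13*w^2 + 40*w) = w^2 - 8*w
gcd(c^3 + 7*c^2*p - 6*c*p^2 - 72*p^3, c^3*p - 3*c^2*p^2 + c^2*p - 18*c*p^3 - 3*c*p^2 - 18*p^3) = 1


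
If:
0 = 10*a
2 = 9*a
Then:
No Solution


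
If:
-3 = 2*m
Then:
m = -3/2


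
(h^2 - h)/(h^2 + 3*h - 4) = h/(h + 4)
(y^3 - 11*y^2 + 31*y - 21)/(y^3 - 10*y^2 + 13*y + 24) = (y^2 - 8*y + 7)/(y^2 - 7*y - 8)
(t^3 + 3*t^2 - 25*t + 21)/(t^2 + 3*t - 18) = (t^2 + 6*t - 7)/(t + 6)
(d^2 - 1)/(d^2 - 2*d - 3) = (d - 1)/(d - 3)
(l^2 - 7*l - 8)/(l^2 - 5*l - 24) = (l + 1)/(l + 3)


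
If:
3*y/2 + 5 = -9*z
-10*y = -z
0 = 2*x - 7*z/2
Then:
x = -175/183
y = -10/183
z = -100/183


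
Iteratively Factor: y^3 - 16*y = (y + 4)*(y^2 - 4*y) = y*(y + 4)*(y - 4)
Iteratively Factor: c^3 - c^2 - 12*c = (c - 4)*(c^2 + 3*c) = (c - 4)*(c + 3)*(c)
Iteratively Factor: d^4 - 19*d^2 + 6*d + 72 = (d - 3)*(d^3 + 3*d^2 - 10*d - 24) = (d - 3)*(d + 2)*(d^2 + d - 12) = (d - 3)^2*(d + 2)*(d + 4)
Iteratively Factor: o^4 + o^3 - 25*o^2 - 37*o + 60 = (o - 5)*(o^3 + 6*o^2 + 5*o - 12) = (o - 5)*(o + 4)*(o^2 + 2*o - 3) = (o - 5)*(o - 1)*(o + 4)*(o + 3)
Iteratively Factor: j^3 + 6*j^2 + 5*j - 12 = (j - 1)*(j^2 + 7*j + 12) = (j - 1)*(j + 4)*(j + 3)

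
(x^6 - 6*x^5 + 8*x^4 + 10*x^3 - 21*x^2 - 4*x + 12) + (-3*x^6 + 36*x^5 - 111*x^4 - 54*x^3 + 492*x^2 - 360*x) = -2*x^6 + 30*x^5 - 103*x^4 - 44*x^3 + 471*x^2 - 364*x + 12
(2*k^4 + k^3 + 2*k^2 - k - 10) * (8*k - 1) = 16*k^5 + 6*k^4 + 15*k^3 - 10*k^2 - 79*k + 10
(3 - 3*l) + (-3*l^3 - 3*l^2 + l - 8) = -3*l^3 - 3*l^2 - 2*l - 5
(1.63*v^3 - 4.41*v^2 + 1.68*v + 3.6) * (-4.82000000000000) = -7.8566*v^3 + 21.2562*v^2 - 8.0976*v - 17.352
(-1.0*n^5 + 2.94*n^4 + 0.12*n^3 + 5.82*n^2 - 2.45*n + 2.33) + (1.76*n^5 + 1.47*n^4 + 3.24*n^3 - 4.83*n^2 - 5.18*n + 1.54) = 0.76*n^5 + 4.41*n^4 + 3.36*n^3 + 0.99*n^2 - 7.63*n + 3.87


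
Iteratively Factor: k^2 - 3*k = (k - 3)*(k)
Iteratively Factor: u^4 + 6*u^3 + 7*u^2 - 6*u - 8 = (u - 1)*(u^3 + 7*u^2 + 14*u + 8) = (u - 1)*(u + 4)*(u^2 + 3*u + 2) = (u - 1)*(u + 1)*(u + 4)*(u + 2)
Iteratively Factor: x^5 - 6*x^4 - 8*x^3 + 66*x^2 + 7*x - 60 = (x - 5)*(x^4 - x^3 - 13*x^2 + x + 12) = (x - 5)*(x + 1)*(x^3 - 2*x^2 - 11*x + 12) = (x - 5)*(x - 4)*(x + 1)*(x^2 + 2*x - 3) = (x - 5)*(x - 4)*(x + 1)*(x + 3)*(x - 1)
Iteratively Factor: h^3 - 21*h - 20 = (h + 1)*(h^2 - h - 20) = (h - 5)*(h + 1)*(h + 4)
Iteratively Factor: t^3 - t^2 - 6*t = (t + 2)*(t^2 - 3*t) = t*(t + 2)*(t - 3)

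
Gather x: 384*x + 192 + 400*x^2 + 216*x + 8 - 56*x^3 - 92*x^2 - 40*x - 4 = -56*x^3 + 308*x^2 + 560*x + 196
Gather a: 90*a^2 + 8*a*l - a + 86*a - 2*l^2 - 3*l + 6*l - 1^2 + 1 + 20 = 90*a^2 + a*(8*l + 85) - 2*l^2 + 3*l + 20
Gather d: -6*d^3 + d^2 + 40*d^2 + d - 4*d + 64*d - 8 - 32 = -6*d^3 + 41*d^2 + 61*d - 40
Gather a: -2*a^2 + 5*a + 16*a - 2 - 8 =-2*a^2 + 21*a - 10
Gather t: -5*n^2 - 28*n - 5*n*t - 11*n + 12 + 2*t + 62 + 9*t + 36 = -5*n^2 - 39*n + t*(11 - 5*n) + 110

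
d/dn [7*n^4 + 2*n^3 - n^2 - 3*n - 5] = 28*n^3 + 6*n^2 - 2*n - 3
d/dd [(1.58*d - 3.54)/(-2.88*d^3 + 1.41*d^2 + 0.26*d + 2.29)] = (9.1008*d^3 - 32.8134*d^2 + 9.9828*d + 4.5386)/(8.2944*d^6 - 8.1216*d^5 + 0.4905*d^4 - 12.4572*d^3 + 6.5254*d^2 + 1.1908*d + 5.2441)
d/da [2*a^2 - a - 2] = 4*a - 1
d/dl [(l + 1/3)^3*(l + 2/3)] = (3*l + 1)^2*(12*l + 7)/27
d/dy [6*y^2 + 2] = 12*y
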